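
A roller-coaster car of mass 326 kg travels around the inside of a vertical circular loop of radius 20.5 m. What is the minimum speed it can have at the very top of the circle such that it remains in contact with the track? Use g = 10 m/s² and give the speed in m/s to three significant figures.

At the highest point the centre is directly below, so both the weight and N act inward: N + mg = mv²/r.
At minimum speed N → 0, so mg = mv_min²/r ⇒ v_min = √(g r) = √(10.0 × 20.5) = 14.32 m/s.

14.3 m/s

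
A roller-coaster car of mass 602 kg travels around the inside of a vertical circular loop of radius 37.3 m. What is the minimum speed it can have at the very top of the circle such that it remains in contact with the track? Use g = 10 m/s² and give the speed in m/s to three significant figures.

At the top, both weight mg and N point toward the centre: N + mg = mv²/r.
At minimum speed N → 0, so mg = mv_min²/r ⇒ v_min = √(g r) = √(10.0 × 37.3) = 19.31 m/s.

19.3 m/s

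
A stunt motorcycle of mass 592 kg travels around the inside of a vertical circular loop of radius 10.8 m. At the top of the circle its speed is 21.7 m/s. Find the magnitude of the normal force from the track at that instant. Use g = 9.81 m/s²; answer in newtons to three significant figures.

20000 N

At the top, both N and the weight mg point inward (toward the centre), so N + mg = mv²/r.
N = m(v²/r − g) = 592 × ((21.7)²/10.8 − 9.81) = 592 × (43.60 − 9.81) = 592 × 33.79 = 20000 N.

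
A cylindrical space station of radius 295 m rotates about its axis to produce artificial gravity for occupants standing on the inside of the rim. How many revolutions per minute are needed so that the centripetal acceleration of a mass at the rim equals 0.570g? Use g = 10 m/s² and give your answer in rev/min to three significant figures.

Require ω²r = 0.570g, so ω = √(0.570 × 10.0/295) = 0.1390 rad/s.
In rev/min: ω × 60/(2π) = 0.1390 × 60/(2π) = 1.327 rev/min.

1.33 rev/min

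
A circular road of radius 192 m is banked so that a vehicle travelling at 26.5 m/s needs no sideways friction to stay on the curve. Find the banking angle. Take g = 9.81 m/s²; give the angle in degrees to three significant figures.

20.4°

With no friction, the horizontal component of the normal force provides the centripetal force: N sinθ = mv²/r, while N cosθ = mg vertically.
Dividing: tanθ = v²/(r g) = (26.5)²/(192 × 9.81) = 702.2/1884 = 0.3728.
θ = arctan(0.3728) = 20.45°.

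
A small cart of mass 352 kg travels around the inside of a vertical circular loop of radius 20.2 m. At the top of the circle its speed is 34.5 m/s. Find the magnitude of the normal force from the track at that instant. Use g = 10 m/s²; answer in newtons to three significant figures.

At the top, both N and the weight mg point inward (toward the centre), so N + mg = mv²/r.
N = m(v²/r − g) = 352 × ((34.5)²/20.2 − 10.0) = 352 × (58.92 − 10.0) = 352 × 48.92 = 17220 N.

17200 N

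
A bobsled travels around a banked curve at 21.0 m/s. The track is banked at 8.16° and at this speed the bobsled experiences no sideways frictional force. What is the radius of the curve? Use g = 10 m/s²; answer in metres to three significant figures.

308 m

Frictionless banking: tanθ = v²/(rg), so r = v²/(g tanθ).
r = (21.0)²/(10.0 × tan 8.16°) = 441.0/(10.0 × 0.1434) = 441.0/1.434 = 307.6 m.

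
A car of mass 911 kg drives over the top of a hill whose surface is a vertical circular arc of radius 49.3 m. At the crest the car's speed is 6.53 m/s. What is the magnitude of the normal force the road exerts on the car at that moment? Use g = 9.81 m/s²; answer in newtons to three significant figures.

8150 N

At the crest the centripetal acceleration points downward (toward the centre of the arc), so mg − N = mv²/r.
N = m(g − v²/r) = 911 × (9.81 − (6.53)²/49.3) = 911 × (9.81 − 0.8649) = 911 × 8.945 = 8149 N.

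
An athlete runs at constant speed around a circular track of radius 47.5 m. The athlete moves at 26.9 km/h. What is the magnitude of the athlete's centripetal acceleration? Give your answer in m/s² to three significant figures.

1.18 m/s²

v = 26.9 km/h = 26.9/3.6 = 7.472 m/s.
a_c = v²/r = (7.472)²/47.5 = 55.83/47.5 = 1.175 m/s².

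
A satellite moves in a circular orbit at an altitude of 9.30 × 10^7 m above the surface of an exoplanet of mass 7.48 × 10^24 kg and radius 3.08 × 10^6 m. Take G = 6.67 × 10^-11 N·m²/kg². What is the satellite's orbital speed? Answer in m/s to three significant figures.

Orbital radius r = R + h = 3.08 × 10^6 + 9.30 × 10^7 = 9.608 × 10^7 m.
Gravity supplies the centripetal force: G M m / r² = m v² / r, so v = √(GM/r).
v = √(6.67 × 10^-11 × 7.48 × 10^24 / 9.608 × 10^7) = √(5.193 × 10^6) = 2279 m/s.

2280 m/s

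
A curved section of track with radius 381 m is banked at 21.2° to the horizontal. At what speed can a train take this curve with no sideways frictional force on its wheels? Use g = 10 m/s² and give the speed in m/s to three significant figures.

On a frictionless banked curve, N sinθ = mv²/r and N cosθ = mg, so tanθ = v²/(rg).
v = √(r g tanθ) = √(381 × 10.0 × tan 21.2°) = √(381 × 10.0 × 0.3879) = √1478 = 38.44 m/s.

38.4 m/s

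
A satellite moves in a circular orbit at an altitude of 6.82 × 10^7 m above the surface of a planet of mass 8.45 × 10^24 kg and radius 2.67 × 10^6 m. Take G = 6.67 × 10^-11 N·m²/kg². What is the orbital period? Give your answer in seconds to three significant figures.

r = R + h = 2.67 × 10^6 + 6.82 × 10^7 = 7.087 × 10^7 m. Gravity provides the centripetal force: G M m / r² = m v² / r ⇒ v = √(GM/r) = 2820 m/s.
T = 2πr/v = 2π × 7.087 × 10^7 / 2820 = 157900 s.

158000 s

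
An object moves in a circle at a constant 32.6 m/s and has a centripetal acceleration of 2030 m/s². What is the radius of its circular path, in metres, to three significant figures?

a_c = v²/r ⇒ r = v²/a_c = (32.6)²/2030 = 1063/2030 = 0.5235 m.

0.524 m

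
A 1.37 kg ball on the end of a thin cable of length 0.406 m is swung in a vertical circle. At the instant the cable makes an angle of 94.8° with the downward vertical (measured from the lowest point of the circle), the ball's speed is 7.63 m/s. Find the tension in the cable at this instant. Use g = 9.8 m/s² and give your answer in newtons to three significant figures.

195 N

Take the radial direction toward the centre of the circle as positive. The component of the weight along the string toward the centre is −mg cos φ (φ measured from the bottom), so Newton's second law along the string gives T − mg cos φ = m v²/r.
cos 94.8° = -0.08368, so T = m(v²/r + g cos φ) = 1.37 × ((7.63)²/0.406 + 9.8 × -0.08368) = 1.37 × (143.4 + (-0.8200)) = 1.37 × 142.6 = 195.3 N.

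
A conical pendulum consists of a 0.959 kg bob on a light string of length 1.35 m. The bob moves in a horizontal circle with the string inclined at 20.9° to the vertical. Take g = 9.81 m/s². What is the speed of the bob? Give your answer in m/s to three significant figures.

1.34 m/s

The radius of the circle is r = L sinθ = 1.35 × sin 20.9° = 0.4816 m.
Horizontally T sinθ = mv²/r and vertically T cosθ = mg, so tanθ = v²/(rg).
v = √(r g tanθ) = √(0.4816 × 9.81 × 0.3819) = √1.804 = 1.343 m/s.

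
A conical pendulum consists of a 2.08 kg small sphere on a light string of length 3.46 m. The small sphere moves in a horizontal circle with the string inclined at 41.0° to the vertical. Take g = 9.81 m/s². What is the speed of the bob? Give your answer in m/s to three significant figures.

4.40 m/s

The radius of the circle is r = L sinθ = 3.46 × sin 41.0° = 2.270 m.
Horizontally T sinθ = mv²/r and vertically T cosθ = mg, so tanθ = v²/(rg).
v = √(r g tanθ) = √(2.270 × 9.81 × 0.8693) = √19.36 = 4.400 m/s.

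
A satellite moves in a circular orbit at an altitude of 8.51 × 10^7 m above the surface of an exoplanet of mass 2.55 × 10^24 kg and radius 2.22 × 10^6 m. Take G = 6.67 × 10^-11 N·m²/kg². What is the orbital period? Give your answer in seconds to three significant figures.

r = R + h = 2.22 × 10^6 + 8.51 × 10^7 = 8.732 × 10^7 m. Gravity provides the centripetal force: G M m / r² = m v² / r ⇒ v = √(GM/r) = 1396 m/s.
T = 2πr/v = 2π × 8.732 × 10^7 / 1396 = 393100 s.

393000 s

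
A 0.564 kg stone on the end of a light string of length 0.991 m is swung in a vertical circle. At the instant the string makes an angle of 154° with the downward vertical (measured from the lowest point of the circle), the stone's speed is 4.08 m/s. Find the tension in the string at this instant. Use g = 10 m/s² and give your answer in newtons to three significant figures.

4.40 N

Take the radial direction toward the centre of the circle as positive. The component of the weight along the string toward the centre is −mg cos φ (φ measured from the bottom), so Newton's second law along the string gives T − mg cos φ = m v²/r.
cos 154° = -0.8988, so T = m(v²/r + g cos φ) = 0.564 × ((4.08)²/0.991 + 10.0 × -0.8988) = 0.564 × (16.80 + (-8.988)) = 0.564 × 7.810 = 4.405 N.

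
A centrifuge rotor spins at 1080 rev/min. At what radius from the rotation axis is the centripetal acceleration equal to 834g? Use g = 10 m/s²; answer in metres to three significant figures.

ω = 1080 rev/min × 2π/60 = 113.1 rad/s.
a_c = ω²r = 834g ⇒ r = 834 × 10.0 / (113.1)² = 8340/12790 = 0.6520 m.

0.652 m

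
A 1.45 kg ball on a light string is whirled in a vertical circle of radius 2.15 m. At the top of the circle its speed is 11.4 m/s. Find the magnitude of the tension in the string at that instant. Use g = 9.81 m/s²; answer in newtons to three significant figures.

73.4 N

At the top, both T and the weight mg point inward (toward the centre), so T + mg = mv²/r.
T = m(v²/r − g) = 1.45 × ((11.4)²/2.15 − 9.81) = 1.45 × (60.45 − 9.81) = 1.45 × 50.64 = 73.42 N.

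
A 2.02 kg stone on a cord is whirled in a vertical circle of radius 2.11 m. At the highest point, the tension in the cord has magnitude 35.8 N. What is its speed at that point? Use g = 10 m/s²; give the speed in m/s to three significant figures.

At the top, T + mg = mv²/r, so v = √(r(T/m + g)) = √(2.11 × (35.8/2.02 + 10.0)) = √(2.11 × 27.72) = √58.50 = 7.648 m/s.

7.65 m/s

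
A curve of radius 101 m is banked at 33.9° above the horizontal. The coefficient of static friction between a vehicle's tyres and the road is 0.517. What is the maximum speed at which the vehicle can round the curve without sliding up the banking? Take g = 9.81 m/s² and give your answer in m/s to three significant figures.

At the maximum speed, friction acts down the slope at its limiting value f = μN. Radially (horizontal, toward centre): N sinθ + μN cosθ = mv²/r. Vertically: N cosθ − μN sinθ = mg.
Dividing: v² = r g (sinθ + μcosθ)/(cosθ − μsinθ).
sinθ + μcosθ = 0.5577 + 0.517×0.8300 = 0.9869; cosθ − μsinθ = 0.8300 − 0.517×0.5577 = 0.5417.
v² = 101 × 9.81 × 0.9869/0.5417 = 1805 m²/s², so v = 42.49 m/s.

42.5 m/s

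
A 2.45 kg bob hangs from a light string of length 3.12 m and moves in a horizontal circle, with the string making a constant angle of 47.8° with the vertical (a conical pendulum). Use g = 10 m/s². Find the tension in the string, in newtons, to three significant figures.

36.5 N

Vertically the bob has no acceleration, so T cosθ = mg.
T = mg/cosθ = 2.45 × 10.0 / cos 47.8° = 24.50/0.6717 = 36.47 N.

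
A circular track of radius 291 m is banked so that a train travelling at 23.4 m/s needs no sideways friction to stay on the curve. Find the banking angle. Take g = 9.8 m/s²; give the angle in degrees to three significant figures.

10.9°

With no friction, the horizontal component of the normal force provides the centripetal force: N sinθ = mv²/r, while N cosθ = mg vertically.
Dividing: tanθ = v²/(r g) = (23.4)²/(291 × 9.8) = 547.6/2852 = 0.1920.
θ = arctan(0.1920) = 10.87°.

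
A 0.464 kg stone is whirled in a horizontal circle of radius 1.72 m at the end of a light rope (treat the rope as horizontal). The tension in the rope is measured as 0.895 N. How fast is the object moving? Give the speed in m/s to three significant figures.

1.82 m/s

T = m v²/r ⇒ v = √(T r / m) = √(0.895 × 1.72 / 0.464) = √3.318 = 1.821 m/s.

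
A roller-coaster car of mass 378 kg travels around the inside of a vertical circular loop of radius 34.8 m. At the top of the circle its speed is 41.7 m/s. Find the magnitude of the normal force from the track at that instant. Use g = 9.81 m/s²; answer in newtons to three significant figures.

15200 N

At the top, both N and the weight mg point inward (toward the centre), so N + mg = mv²/r.
N = m(v²/r − g) = 378 × ((41.7)²/34.8 − 9.81) = 378 × (49.97 − 9.81) = 378 × 40.16 = 15180 N.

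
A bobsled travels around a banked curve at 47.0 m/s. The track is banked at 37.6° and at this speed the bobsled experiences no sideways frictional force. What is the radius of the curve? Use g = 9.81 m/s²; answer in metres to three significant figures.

292 m

Frictionless banking: tanθ = v²/(rg), so r = v²/(g tanθ).
r = (47.0)²/(9.81 × tan 37.6°) = 2209/(9.81 × 0.7701) = 2209/7.555 = 292.4 m.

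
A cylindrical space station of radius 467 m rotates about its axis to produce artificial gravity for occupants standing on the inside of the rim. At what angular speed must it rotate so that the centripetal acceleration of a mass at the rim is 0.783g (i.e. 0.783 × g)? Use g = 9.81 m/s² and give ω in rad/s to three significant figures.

Centripetal acceleration a_c = ω²r. Setting ω²r = 0.783g:
ω = √(0.783g / r) = √(0.783 × 9.81 / 467) = √0.01645 = 0.1282 rad/s.

0.128 rad/s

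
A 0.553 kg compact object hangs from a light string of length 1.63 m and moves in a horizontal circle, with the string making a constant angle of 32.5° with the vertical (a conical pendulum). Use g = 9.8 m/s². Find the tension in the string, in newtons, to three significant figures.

Vertically the bob has no acceleration, so T cosθ = mg.
T = mg/cosθ = 0.553 × 9.8 / cos 32.5° = 5.419/0.8434 = 6.426 N.

6.43 N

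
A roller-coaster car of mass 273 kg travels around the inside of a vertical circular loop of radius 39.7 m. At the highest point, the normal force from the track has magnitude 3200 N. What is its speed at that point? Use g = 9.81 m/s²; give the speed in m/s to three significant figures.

At the top, N + mg = mv²/r, so v = √(r(N/m + g)) = √(39.7 × (3200/273 + 9.81)) = √(39.7 × 21.53) = √854.8 = 29.24 m/s.

29.2 m/s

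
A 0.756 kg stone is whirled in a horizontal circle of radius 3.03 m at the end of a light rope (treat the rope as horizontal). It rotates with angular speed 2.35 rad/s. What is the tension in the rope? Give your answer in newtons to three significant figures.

v = ωr = 2.35 × 3.03 = 7.120 m/s.
The tension is the only horizontal force, so it supplies the full centripetal force: T = m v²/r = 0.756 × (7.120)²/3.03 = 0.756 × 50.70/3.03 = 12.65 N.

12.7 N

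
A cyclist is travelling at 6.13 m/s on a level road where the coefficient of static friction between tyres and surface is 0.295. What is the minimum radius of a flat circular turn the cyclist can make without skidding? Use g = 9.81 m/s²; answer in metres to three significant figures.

13.0 m

At the limit, μ_s m g = m v²/r, so r_min = v²/(μ_s g) = (6.13)²/(0.295 × 9.81) = 37.58/2.894 = 12.98 m.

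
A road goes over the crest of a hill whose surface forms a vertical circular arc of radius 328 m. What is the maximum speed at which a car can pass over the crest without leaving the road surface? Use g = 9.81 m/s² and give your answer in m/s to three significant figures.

56.7 m/s

At the crest the centre of the circle is below the car, so the net downward (centripetal) force is mg − N = mv²/r.
The car leaves the road when N → 0, giving v_max = √(g r) = √(9.81 × 328) = 56.72 m/s.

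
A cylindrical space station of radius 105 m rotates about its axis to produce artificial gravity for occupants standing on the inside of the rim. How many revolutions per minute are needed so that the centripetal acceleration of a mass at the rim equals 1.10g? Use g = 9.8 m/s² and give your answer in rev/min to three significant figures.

Require ω²r = 1.10g, so ω = √(1.10 × 9.8/105) = 0.3204 rad/s.
In rev/min: ω × 60/(2π) = 0.3204 × 60/(2π) = 3.060 rev/min.

3.06 rev/min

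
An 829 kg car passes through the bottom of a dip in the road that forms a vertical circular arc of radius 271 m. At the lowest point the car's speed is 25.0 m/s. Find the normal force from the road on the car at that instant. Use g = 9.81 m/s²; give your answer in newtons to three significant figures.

10000 N

At the lowest point, N points up (toward the centre) and the weight mg points down (away from the centre), so the net inward force is N − mg = mv²/r.
N = m(v²/r + g) = 829 × ((25.0)²/271 + 9.81) = 829 × (2.306 + 9.81) = 829 × 12.12 = 10040 N.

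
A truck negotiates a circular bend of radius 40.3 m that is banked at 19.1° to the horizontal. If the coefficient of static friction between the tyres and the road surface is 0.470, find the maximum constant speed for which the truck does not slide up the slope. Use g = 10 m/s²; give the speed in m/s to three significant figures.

At the maximum speed, friction acts down the slope at its limiting value f = μN. Radially (horizontal, toward centre): N sinθ + μN cosθ = mv²/r. Vertically: N cosθ − μN sinθ = mg.
Dividing: v² = r g (sinθ + μcosθ)/(cosθ − μsinθ).
sinθ + μcosθ = 0.3272 + 0.470×0.9449 = 0.7713; cosθ − μsinθ = 0.9449 − 0.470×0.3272 = 0.7912.
v² = 40.3 × 10.0 × 0.7713/0.7912 = 392.9 m²/s², so v = 19.82 m/s.

19.8 m/s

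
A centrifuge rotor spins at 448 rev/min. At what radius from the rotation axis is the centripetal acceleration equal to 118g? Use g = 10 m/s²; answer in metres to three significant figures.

0.536 m

ω = 448 rev/min × 2π/60 = 46.91 rad/s.
a_c = ω²r = 118g ⇒ r = 118 × 10.0 / (46.91)² = 1180/2201 = 0.5361 m.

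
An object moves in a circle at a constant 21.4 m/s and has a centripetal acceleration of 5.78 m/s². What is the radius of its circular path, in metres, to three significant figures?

a_c = v²/r ⇒ r = v²/a_c = (21.4)²/5.78 = 458.0/5.78 = 79.23 m.

79.2 m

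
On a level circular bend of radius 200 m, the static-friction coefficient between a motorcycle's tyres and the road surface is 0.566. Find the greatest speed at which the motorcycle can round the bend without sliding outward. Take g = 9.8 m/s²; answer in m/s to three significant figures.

On a flat curve, static friction is the only horizontal force, so it must supply the full centripetal force: μ_s m g = m v²/r.
Mass cancels: v_max = √(μ_s g r) = √(0.566 × 9.8 × 200) = √1109 = 33.31 m/s.

33.3 m/s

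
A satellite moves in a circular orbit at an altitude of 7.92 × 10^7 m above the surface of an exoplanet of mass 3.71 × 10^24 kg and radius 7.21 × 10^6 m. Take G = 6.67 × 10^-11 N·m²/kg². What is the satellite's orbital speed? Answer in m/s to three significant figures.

Orbital radius r = R + h = 7.21 × 10^6 + 7.92 × 10^7 = 8.641 × 10^7 m.
Gravity supplies the centripetal force: G M m / r² = m v² / r, so v = √(GM/r).
v = √(6.67 × 10^-11 × 3.71 × 10^24 / 8.641 × 10^7) = √(2.864 × 10^6) = 1692 m/s.

1690 m/s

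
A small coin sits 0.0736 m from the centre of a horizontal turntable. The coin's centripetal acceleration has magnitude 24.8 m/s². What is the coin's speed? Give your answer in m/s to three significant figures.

1.35 m/s

a_c = v²/r ⇒ v = √(a_c · r) = √(24.8 × 0.0736) = √1.825 = 1.351 m/s.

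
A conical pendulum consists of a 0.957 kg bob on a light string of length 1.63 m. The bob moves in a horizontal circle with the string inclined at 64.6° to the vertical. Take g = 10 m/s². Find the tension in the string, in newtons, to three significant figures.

Vertically the bob has no acceleration, so T cosθ = mg.
T = mg/cosθ = 0.957 × 10.0 / cos 64.6° = 9.570/0.4289 = 22.31 N.

22.3 N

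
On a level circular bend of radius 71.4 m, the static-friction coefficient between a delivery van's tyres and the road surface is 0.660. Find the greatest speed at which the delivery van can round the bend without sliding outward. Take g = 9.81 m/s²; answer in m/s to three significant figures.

The only inward force on a level bend is static friction, so at the limit f_s = μ_s N = μ_s m g = m v²/r.
Mass cancels: v_max = √(μ_s g r) = √(0.660 × 9.81 × 71.4) = √462.3 = 21.50 m/s.

21.5 m/s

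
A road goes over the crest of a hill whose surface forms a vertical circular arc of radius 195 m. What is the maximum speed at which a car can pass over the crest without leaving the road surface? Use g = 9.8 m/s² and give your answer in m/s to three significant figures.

At the crest the centre of the circle is below the car, so the net downward (centripetal) force is mg − N = mv²/r.
The car leaves the road when N → 0, giving v_max = √(g r) = √(9.8 × 195) = 43.71 m/s.

43.7 m/s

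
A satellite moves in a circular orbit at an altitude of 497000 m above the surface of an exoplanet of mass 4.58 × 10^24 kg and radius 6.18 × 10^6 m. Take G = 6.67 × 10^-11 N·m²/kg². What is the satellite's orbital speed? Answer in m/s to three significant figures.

Orbital radius r = R + h = 6.18 × 10^6 + 497000 = 6.677 × 10^6 m.
Gravity supplies the centripetal force: G M m / r² = m v² / r, so v = √(GM/r).
v = √(6.67 × 10^-11 × 4.58 × 10^24 / 6.677 × 10^6) = √(4.575 × 10^7) = 6764 m/s.

6760 m/s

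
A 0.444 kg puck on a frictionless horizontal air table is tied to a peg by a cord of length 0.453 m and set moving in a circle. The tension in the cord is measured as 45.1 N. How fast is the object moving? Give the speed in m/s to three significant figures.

T = m v²/r ⇒ v = √(T r / m) = √(45.1 × 0.453 / 0.444) = √46.01 = 6.783 m/s.

6.78 m/s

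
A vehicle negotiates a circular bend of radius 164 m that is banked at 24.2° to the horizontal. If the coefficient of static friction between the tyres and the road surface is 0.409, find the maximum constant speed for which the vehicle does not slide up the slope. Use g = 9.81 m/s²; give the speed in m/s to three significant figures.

At the maximum speed, friction acts down the slope at its limiting value f = μN. Radially (horizontal, toward centre): N sinθ + μN cosθ = mv²/r. Vertically: N cosθ − μN sinθ = mg.
Dividing: v² = r g (sinθ + μcosθ)/(cosθ − μsinθ).
sinθ + μcosθ = 0.4099 + 0.409×0.9121 = 0.7830; cosθ − μsinθ = 0.9121 − 0.409×0.4099 = 0.7445.
v² = 164 × 9.81 × 0.7830/0.7445 = 1692 m²/s², so v = 41.13 m/s.

41.1 m/s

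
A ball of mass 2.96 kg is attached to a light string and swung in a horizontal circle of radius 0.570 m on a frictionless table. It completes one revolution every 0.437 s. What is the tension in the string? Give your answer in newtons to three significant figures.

349 N

v = 2πr/T = 2π × 0.570/0.437 = 8.195 m/s.
The tension is the only horizontal force, so it supplies the full centripetal force: T = m v²/r = 2.96 × (8.195)²/0.570 = 2.96 × 67.17/0.570 = 348.8 N.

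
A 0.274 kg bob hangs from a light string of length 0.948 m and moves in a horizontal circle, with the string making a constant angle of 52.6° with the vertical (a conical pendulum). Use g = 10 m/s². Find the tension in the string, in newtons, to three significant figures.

4.51 N

Vertically the bob has no acceleration, so T cosθ = mg.
T = mg/cosθ = 0.274 × 10.0 / cos 52.6° = 2.740/0.6074 = 4.511 N.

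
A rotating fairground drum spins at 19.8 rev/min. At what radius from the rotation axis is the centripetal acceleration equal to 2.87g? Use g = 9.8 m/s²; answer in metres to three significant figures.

ω = 19.8 rev/min × 2π/60 = 2.073 rad/s.
a_c = ω²r = 2.87g ⇒ r = 2.87 × 9.8 / (2.073)² = 28.13/4.299 = 6.542 m.

6.54 m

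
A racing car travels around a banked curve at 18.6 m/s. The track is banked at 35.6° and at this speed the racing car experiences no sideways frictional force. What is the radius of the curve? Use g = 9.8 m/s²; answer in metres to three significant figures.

Frictionless banking: tanθ = v²/(rg), so r = v²/(g tanθ).
r = (18.6)²/(9.8 × tan 35.6°) = 346.0/(9.8 × 0.7159) = 346.0/7.016 = 49.31 m.

49.3 m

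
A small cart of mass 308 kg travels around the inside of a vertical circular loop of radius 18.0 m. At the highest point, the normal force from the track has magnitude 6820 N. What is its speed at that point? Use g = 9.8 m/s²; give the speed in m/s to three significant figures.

At the top, N + mg = mv²/r, so v = √(r(N/m + g)) = √(18.0 × (6820/308 + 9.8)) = √(18.0 × 31.94) = √575.0 = 23.98 m/s.

24.0 m/s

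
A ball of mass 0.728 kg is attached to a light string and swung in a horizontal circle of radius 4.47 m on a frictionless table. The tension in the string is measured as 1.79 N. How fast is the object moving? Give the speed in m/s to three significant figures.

T = m v²/r ⇒ v = √(T r / m) = √(1.79 × 4.47 / 0.728) = √10.99 = 3.315 m/s.

3.32 m/s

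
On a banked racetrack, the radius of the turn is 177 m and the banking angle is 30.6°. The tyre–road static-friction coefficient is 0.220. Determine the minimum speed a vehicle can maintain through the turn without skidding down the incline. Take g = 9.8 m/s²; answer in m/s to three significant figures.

At the minimum speed, friction acts up the slope at its limiting value f = μN. Radially (horizontal, toward centre): N sinθ − μN cosθ = mv²/r. Vertically: N cosθ + μN sinθ = mg.
Dividing: v² = r g (sinθ − μcosθ)/(cosθ + μsinθ).
sinθ − μcosθ = 0.5090 − 0.220×0.8607 = 0.3197; cosθ + μsinθ = 0.8607 + 0.220×0.5090 = 0.9727.
v² = 177 × 9.8 × 0.3197/0.9727 = 570.1 m²/s², so v = 23.88 m/s.

23.9 m/s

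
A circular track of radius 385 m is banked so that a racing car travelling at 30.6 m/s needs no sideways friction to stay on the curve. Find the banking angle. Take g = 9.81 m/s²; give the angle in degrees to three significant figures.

13.9°

With no friction, the horizontal component of the normal force provides the centripetal force: N sinθ = mv²/r, while N cosθ = mg vertically.
Dividing: tanθ = v²/(r g) = (30.6)²/(385 × 9.81) = 936.4/3777 = 0.2479.
θ = arctan(0.2479) = 13.92°.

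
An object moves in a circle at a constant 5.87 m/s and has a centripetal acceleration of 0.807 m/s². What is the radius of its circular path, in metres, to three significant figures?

a_c = v²/r ⇒ r = v²/a_c = (5.87)²/0.807 = 34.46/0.807 = 42.70 m.

42.7 m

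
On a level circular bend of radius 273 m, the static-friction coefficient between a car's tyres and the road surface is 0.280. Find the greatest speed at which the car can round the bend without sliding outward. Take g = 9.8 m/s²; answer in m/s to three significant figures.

27.4 m/s

The only inward force on a level bend is static friction, so at the limit f_s = μ_s N = μ_s m g = m v²/r.
Mass cancels: v_max = √(μ_s g r) = √(0.280 × 9.8 × 273) = √749.1 = 27.37 m/s.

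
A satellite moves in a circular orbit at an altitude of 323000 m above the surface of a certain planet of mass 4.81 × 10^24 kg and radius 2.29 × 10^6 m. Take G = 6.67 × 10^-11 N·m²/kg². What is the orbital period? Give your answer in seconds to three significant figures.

r = R + h = 2.29 × 10^6 + 323000 = 2.613 × 10^6 m. Gravity provides the centripetal force: G M m / r² = m v² / r ⇒ v = √(GM/r) = 11080 m/s.
T = 2πr/v = 2π × 2.613 × 10^6 / 11080 = 1482 s.

1480 s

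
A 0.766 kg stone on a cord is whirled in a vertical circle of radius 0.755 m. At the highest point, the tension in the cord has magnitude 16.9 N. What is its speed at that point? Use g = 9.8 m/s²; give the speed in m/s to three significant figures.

4.90 m/s

At the top, T + mg = mv²/r, so v = √(r(T/m + g)) = √(0.755 × (16.9/0.766 + 9.8)) = √(0.755 × 31.86) = √24.06 = 4.905 m/s.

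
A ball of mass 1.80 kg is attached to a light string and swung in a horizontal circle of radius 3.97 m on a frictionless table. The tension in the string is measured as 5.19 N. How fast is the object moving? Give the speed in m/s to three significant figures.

3.38 m/s

T = m v²/r ⇒ v = √(T r / m) = √(5.19 × 3.97 / 1.80) = √11.45 = 3.383 m/s.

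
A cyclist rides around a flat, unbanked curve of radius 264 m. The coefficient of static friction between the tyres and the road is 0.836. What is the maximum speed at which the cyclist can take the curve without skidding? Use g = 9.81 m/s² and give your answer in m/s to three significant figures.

46.5 m/s

On a flat curve, static friction is the only horizontal force, so it must supply the full centripetal force: μ_s m g = m v²/r.
Mass cancels: v_max = √(μ_s g r) = √(0.836 × 9.81 × 264) = √2165 = 46.53 m/s.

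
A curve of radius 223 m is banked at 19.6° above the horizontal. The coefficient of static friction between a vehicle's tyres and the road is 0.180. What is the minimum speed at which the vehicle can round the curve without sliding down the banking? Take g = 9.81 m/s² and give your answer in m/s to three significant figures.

At the minimum speed, friction acts up the slope at its limiting value f = μN. Radially (horizontal, toward centre): N sinθ − μN cosθ = mv²/r. Vertically: N cosθ + μN sinθ = mg.
Dividing: v² = r g (sinθ − μcosθ)/(cosθ + μsinθ).
sinθ − μcosθ = 0.3355 − 0.180×0.9421 = 0.1659; cosθ + μsinθ = 0.9421 + 0.180×0.3355 = 1.002.
v² = 223 × 9.81 × 0.1659/1.002 = 362.0 m²/s², so v = 19.03 m/s.

19.0 m/s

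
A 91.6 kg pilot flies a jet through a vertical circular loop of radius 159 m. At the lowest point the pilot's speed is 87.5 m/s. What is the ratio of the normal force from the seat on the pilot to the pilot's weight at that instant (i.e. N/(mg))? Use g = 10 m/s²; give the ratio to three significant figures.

5.82

At the bottom, N − mg = mv²/r, so N = m(v²/r + g) and N/(mg) = v²/(rg) + 1 = (87.5)²/(159 × 10.0) + 1 = 4.815 + 1 = 5.815.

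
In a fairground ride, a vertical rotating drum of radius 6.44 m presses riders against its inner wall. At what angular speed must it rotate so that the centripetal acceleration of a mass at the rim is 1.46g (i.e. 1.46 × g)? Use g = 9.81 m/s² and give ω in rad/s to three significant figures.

1.49 rad/s

Centripetal acceleration a_c = ω²r. Setting ω²r = 1.46g:
ω = √(1.46g / r) = √(1.46 × 9.81 / 6.44) = √2.224 = 1.491 rad/s.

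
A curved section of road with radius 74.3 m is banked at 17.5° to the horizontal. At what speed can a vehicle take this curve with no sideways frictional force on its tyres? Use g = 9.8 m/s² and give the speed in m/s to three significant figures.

15.2 m/s

On a frictionless banked curve, N sinθ = mv²/r and N cosθ = mg, so tanθ = v²/(rg).
v = √(r g tanθ) = √(74.3 × 9.8 × tan 17.5°) = √(74.3 × 9.8 × 0.3153) = √229.6 = 15.15 m/s.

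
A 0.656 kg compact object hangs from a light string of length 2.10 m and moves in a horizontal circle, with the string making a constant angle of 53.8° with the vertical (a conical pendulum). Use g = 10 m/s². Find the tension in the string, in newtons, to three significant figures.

11.1 N

Vertically the bob has no acceleration, so T cosθ = mg.
T = mg/cosθ = 0.656 × 10.0 / cos 53.8° = 6.560/0.5906 = 11.11 N.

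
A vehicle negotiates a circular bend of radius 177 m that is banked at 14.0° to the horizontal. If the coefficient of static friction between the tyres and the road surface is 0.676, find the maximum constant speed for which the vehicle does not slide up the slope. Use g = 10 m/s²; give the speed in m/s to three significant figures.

At the maximum speed, friction acts down the slope at its limiting value f = μN. Radially (horizontal, toward centre): N sinθ + μN cosθ = mv²/r. Vertically: N cosθ − μN sinθ = mg.
Dividing: v² = r g (sinθ + μcosθ)/(cosθ − μsinθ).
sinθ + μcosθ = 0.2419 + 0.676×0.9703 = 0.8978; cosθ − μsinθ = 0.9703 − 0.676×0.2419 = 0.8068.
v² = 177 × 10.0 × 0.8978/0.8068 = 1970 m²/s², so v = 44.38 m/s.

44.4 m/s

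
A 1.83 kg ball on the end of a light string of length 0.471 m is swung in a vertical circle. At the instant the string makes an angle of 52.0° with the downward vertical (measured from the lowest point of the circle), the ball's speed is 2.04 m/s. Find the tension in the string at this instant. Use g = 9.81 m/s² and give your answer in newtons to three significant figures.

Take the radial direction toward the centre of the circle as positive. The component of the weight along the string toward the centre is −mg cos φ (φ measured from the bottom), so Newton's second law along the string gives T − mg cos φ = m v²/r.
cos 52.0° = 0.6157, so T = m(v²/r + g cos φ) = 1.83 × ((2.04)²/0.471 + 9.81 × 0.6157) = 1.83 × (8.836 + (6.040)) = 1.83 × 14.88 = 27.22 N.

27.2 N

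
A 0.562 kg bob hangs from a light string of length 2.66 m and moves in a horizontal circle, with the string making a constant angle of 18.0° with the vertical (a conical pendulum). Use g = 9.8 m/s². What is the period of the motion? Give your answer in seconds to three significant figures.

3.19 s

r = L sinθ = 0.8220 m. From T sinθ = mω²r and T cosθ = mg: tanθ = ω²r/g, so ω² = g tanθ / r = g/(L cosθ).
ω = √(g/(L cosθ)) = √(9.8/(2.66 × 0.9511)) = √3.874 = 1.968 rad/s.
Period = 2π/ω = 3.192 s.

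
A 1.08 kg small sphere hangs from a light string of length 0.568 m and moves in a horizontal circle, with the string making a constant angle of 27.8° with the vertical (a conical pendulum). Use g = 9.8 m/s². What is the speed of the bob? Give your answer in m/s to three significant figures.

The radius of the circle is r = L sinθ = 0.568 × sin 27.8° = 0.2649 m.
Horizontally T sinθ = mv²/r and vertically T cosθ = mg, so tanθ = v²/(rg).
v = √(r g tanθ) = √(0.2649 × 9.8 × 0.5272) = √1.369 = 1.170 m/s.

1.17 m/s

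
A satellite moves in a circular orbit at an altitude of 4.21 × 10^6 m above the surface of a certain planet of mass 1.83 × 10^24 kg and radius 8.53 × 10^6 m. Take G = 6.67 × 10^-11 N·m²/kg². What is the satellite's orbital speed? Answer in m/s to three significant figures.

Orbital radius r = R + h = 8.53 × 10^6 + 4.21 × 10^6 = 1.274 × 10^7 m.
Gravity supplies the centripetal force: G M m / r² = m v² / r, so v = √(GM/r).
v = √(6.67 × 10^-11 × 1.83 × 10^24 / 1.274 × 10^7) = √(9.581 × 10^6) = 3095 m/s.

3100 m/s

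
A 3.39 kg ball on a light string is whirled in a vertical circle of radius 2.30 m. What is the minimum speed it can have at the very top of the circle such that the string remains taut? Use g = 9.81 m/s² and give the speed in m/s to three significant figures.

4.75 m/s

At the highest point the centre is directly below, so both the weight and T act inward: T + mg = mv²/r.
At minimum speed T → 0, so mg = mv_min²/r ⇒ v_min = √(g r) = √(9.81 × 2.30) = 4.750 m/s.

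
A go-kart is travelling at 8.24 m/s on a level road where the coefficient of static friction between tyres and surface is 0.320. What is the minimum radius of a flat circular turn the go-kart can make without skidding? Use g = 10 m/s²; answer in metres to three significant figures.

At the limit, μ_s m g = m v²/r, so r_min = v²/(μ_s g) = (8.24)²/(0.320 × 10.0) = 67.90/3.200 = 21.22 m.

21.2 m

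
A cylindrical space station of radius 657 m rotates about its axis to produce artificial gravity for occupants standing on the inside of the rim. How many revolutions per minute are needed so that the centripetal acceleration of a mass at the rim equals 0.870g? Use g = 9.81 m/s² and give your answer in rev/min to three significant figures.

1.09 rev/min

Require ω²r = 0.870g, so ω = √(0.870 × 9.81/657) = 0.1140 rad/s.
In rev/min: ω × 60/(2π) = 0.1140 × 60/(2π) = 1.088 rev/min.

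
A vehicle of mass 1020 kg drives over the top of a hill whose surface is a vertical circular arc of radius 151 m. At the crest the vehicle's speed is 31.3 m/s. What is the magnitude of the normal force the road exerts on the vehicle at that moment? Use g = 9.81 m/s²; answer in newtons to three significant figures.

At the crest the centripetal acceleration points downward (toward the centre of the arc), so mg − N = mv²/r.
N = m(g − v²/r) = 1020 × (9.81 − (31.3)²/151) = 1020 × (9.81 − 6.488) = 1020 × 3.322 = 3388 N.

3390 N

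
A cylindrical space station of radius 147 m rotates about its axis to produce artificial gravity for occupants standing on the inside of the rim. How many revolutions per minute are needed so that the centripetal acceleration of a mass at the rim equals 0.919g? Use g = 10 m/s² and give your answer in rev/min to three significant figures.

2.39 rev/min

Require ω²r = 0.919g, so ω = √(0.919 × 10.0/147) = 0.2500 rad/s.
In rev/min: ω × 60/(2π) = 0.2500 × 60/(2π) = 2.388 rev/min.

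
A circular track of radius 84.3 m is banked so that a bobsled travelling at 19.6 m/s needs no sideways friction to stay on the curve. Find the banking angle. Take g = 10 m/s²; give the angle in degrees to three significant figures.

24.5°

With no friction, the horizontal component of the normal force provides the centripetal force: N sinθ = mv²/r, while N cosθ = mg vertically.
Dividing: tanθ = v²/(r g) = (19.6)²/(84.3 × 10.0) = 384.2/843.0 = 0.4557.
θ = arctan(0.4557) = 24.50°.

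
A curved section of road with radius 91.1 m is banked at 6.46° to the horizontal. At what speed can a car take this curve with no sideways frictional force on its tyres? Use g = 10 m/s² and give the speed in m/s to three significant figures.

10.2 m/s

On a frictionless banked curve, N sinθ = mv²/r and N cosθ = mg, so tanθ = v²/(rg).
v = √(r g tanθ) = √(91.1 × 10.0 × tan 6.46°) = √(91.1 × 10.0 × 0.1132) = √103.2 = 10.16 m/s.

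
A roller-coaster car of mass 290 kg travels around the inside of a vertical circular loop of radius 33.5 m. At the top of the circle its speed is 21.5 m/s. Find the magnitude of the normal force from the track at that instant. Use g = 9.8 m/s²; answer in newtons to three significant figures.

1160 N

At the top, both N and the weight mg point inward (toward the centre), so N + mg = mv²/r.
N = m(v²/r − g) = 290 × ((21.5)²/33.5 − 9.8) = 290 × (13.80 − 9.8) = 290 × 3.999 = 1160 N.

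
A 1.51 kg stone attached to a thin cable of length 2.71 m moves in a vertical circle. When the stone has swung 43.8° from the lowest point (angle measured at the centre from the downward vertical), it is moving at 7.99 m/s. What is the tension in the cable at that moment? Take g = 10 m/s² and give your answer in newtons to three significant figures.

46.5 N

Take the radial direction toward the centre of the circle as positive. The component of the weight along the string toward the centre is −mg cos φ (φ measured from the bottom), so Newton's second law along the string gives T − mg cos φ = m v²/r.
cos 43.8° = 0.7218, so T = m(v²/r + g cos φ) = 1.51 × ((7.99)²/2.71 + 10.0 × 0.7218) = 1.51 × (23.56 + (7.218)) = 1.51 × 30.77 = 46.47 N.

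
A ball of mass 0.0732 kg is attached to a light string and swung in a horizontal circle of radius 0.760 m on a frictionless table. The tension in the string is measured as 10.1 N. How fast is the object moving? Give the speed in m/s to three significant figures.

T = m v²/r ⇒ v = √(T r / m) = √(10.1 × 0.760 / 0.0732) = √104.9 = 10.24 m/s.

10.2 m/s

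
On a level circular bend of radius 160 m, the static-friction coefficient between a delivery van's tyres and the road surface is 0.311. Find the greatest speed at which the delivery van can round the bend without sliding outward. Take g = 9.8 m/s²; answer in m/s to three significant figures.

22.1 m/s

On a flat curve, static friction is the only horizontal force, so it must supply the full centripetal force: μ_s m g = m v²/r.
Mass cancels: v_max = √(μ_s g r) = √(0.311 × 9.8 × 160) = √487.6 = 22.08 m/s.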